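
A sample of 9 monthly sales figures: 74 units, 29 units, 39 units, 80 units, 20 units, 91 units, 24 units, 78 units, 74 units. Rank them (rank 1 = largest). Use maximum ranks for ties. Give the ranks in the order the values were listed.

Sorted (descending): 91, 80, 78, 74, 74, 39, 29, 24, 20
The 2 values of 74 occupy positions 4–5 → each gets rank 5.

5, 7, 6, 2, 9, 1, 8, 3, 5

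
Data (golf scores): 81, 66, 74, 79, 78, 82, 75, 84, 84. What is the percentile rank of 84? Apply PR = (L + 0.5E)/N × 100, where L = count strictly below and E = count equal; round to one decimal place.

N = 9.
Strictly below 84: 7. Equal to 84: 2.
PR = (7 + 0.5·2)/9 × 100 = 88.9

88.9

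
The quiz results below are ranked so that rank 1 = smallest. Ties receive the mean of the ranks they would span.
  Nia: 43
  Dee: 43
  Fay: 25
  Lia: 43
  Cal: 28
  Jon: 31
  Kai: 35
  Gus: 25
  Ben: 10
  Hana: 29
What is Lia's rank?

Sorted (ascending): 10, 25, 25, 28, 29, 31, 35, 43, 43, 43
The 2 values of 25 occupy positions 2–3 → average rank (2+3)/2 = 2.5.
The 3 values of 43 occupy positions 8–10 → average rank 9.
Lia has value 43 → rank 9.

9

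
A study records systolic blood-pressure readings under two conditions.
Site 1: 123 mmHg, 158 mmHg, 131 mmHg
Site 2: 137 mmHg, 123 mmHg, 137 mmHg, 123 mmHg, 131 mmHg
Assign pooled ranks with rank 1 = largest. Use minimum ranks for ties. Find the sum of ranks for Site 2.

20

Sorted (descending): 158, 137, 137, 131, 131, 123, 123, 123
The 2 values of 137 occupy positions 2–3 → each gets rank 2.
The 2 values of 131 occupy positions 4–5 → each gets rank 4.
The 3 values of 123 occupy positions 6–8 → each gets rank 6.
Site 2 values → pooled ranks: 137→2, 123→6, 137→2, 123→6, 131→4
Rank sum = 2 + 6 + 2 + 6 + 4 = 20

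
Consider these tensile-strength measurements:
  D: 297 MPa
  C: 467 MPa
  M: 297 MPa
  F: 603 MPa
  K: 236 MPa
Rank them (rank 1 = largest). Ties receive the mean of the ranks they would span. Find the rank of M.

Sorted (descending): 603, 467, 297, 297, 236
The 2 values of 297 occupy positions 3–4 → average rank (3+4)/2 = 3.5.
M has value 297 MPa → rank 3.5.

3.5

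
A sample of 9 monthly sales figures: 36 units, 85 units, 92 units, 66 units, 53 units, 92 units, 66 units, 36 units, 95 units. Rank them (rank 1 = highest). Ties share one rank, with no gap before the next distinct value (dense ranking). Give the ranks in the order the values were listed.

6, 3, 2, 4, 5, 2, 4, 6, 1

Sorted (descending): 95, 92, 92, 85, 66, 66, 53, 36, 36
The 2 values of 92 share dense rank 2.
The 2 values of 66 share dense rank 4.
The 2 values of 36 share dense rank 6.
Remaining distinct values take the next consecutive integers.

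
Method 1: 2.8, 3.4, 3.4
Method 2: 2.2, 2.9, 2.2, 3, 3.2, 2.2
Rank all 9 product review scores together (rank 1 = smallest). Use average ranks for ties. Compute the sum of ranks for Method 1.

21

Sorted (ascending): 2.2, 2.2, 2.2, 2.8, 2.9, 3, 3.2, 3.4, 3.4
The 3 values of 2.2 occupy positions 1–3 → average rank 2.
The 2 values of 3.4 occupy positions 8–9 → average rank (8+9)/2 = 8.5.
Method 1 values → pooled ranks: 2.8→4, 3.4→8.5, 3.4→8.5
Rank sum = 4 + 8.5 + 8.5 = 21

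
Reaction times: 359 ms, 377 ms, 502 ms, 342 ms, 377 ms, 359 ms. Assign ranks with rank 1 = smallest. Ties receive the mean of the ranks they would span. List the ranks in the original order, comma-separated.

2.5, 4.5, 6, 1, 4.5, 2.5

Sorted (ascending): 342, 359, 359, 377, 377, 502
The 2 values of 359 occupy positions 2–3 → average rank (2+3)/2 = 2.5.
The 2 values of 377 occupy positions 4–5 → average rank (4+5)/2 = 4.5.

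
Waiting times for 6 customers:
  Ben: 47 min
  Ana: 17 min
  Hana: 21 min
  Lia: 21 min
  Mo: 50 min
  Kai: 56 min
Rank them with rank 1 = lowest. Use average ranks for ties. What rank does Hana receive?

2.5

Sorted (ascending): 17, 21, 21, 47, 50, 56
The 2 values of 21 occupy positions 2–3 → average rank (2+3)/2 = 2.5.
Hana has value 21 min → rank 2.5.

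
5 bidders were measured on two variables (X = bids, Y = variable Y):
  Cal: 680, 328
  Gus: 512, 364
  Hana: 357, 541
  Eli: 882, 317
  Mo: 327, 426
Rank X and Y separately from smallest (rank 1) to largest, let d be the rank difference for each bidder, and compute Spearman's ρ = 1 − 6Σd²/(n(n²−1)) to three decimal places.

-0.900

Ranks of variable 1: 4, 3, 2, 5, 1
Ranks of variable 2: 2, 3, 5, 1, 4
d = r₁ − r₂: 2, 0, -3, 4, -3
d²: 4, 0, 9, 16, 9; Σd² = 38
ρ = 1 − 6·38/(5·24) = 1 − 228/120 = -0.900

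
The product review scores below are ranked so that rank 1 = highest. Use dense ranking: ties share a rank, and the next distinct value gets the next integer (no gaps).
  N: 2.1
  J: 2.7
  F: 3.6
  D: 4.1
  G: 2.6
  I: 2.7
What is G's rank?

Sorted (descending): 4.1, 3.6, 2.7, 2.7, 2.6, 2.1
The 2 values of 2.7 share dense rank 3.
Remaining distinct values take the next consecutive integers.
G has value 2.6 → rank 4.

4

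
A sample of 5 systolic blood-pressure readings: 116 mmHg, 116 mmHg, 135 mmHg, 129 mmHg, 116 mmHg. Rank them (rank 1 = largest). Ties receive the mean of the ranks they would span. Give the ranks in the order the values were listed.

4, 4, 1, 2, 4

Sorted (descending): 135, 129, 116, 116, 116
The 3 values of 116 occupy positions 3–5 → average rank 4.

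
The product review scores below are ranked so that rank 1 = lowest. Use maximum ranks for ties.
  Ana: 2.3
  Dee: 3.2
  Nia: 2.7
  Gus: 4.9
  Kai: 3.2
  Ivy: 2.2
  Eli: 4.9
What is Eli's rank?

7

Sorted (ascending): 2.2, 2.3, 2.7, 3.2, 3.2, 4.9, 4.9
The 2 values of 3.2 occupy positions 4–5 → each gets rank 5.
The 2 values of 4.9 occupy positions 6–7 → each gets rank 7.
Eli has value 4.9 → rank 7.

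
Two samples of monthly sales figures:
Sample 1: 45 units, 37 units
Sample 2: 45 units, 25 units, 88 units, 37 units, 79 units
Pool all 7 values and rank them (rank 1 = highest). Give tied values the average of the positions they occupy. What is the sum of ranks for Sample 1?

Sorted (descending): 88, 79, 45, 45, 37, 37, 25
The 2 values of 45 occupy positions 3–4 → average rank (3+4)/2 = 3.5.
The 2 values of 37 occupy positions 5–6 → average rank (5+6)/2 = 5.5.
Sample 1 values → pooled ranks: 45→3.5, 37→5.5
Rank sum = 3.5 + 5.5 = 9

9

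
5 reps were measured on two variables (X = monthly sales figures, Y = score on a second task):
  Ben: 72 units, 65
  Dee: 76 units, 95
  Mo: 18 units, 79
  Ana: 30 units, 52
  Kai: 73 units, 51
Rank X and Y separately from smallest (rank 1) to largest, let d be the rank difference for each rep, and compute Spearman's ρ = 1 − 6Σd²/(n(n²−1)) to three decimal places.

0.100

Ranks of variable 1: 3, 5, 1, 2, 4
Ranks of variable 2: 3, 5, 4, 2, 1
d = r₁ − r₂: 0, 0, -3, 0, 3
d²: 0, 0, 9, 0, 9; Σd² = 18
ρ = 1 − 6·18/(5·24) = 1 − 108/120 = 0.100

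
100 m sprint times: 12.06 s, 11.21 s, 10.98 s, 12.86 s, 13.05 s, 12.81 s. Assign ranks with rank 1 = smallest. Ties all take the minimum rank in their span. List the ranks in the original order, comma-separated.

Sorted (ascending): 10.98, 11.21, 12.06, 12.81, 12.86, 13.05
No ties — each value takes its position as its rank.

3, 2, 1, 5, 6, 4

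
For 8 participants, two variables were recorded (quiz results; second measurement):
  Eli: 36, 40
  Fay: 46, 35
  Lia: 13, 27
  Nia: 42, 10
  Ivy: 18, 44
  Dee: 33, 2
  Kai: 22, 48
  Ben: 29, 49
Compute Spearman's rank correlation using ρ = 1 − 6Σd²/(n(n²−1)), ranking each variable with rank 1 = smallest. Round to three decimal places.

-0.310

Ranks of variable 1: 6, 8, 1, 7, 2, 5, 3, 4
Ranks of variable 2: 5, 4, 3, 2, 6, 1, 7, 8
d = r₁ − r₂: 1, 4, -2, 5, -4, 4, -4, -4
d²: 1, 16, 4, 25, 16, 16, 16, 16; Σd² = 110
ρ = 1 − 6·110/(8·63) = 1 − 660/504 = -0.310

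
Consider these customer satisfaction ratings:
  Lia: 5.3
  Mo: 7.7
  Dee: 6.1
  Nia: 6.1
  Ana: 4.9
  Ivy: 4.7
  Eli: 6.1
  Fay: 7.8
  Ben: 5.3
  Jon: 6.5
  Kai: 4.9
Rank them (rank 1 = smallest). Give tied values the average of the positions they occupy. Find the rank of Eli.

7

Sorted (ascending): 4.7, 4.9, 4.9, 5.3, 5.3, 6.1, 6.1, 6.1, 6.5, 7.7, 7.8
The 2 values of 4.9 occupy positions 2–3 → average rank (2+3)/2 = 2.5.
The 2 values of 5.3 occupy positions 4–5 → average rank (4+5)/2 = 4.5.
The 3 values of 6.1 occupy positions 6–8 → average rank 7.
Eli has value 6.1 → rank 7.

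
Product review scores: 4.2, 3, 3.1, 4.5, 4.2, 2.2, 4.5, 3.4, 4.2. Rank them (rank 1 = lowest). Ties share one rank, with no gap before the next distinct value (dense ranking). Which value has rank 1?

Sorted (ascending): 2.2, 3, 3.1, 3.4, 4.2, 4.2, 4.2, 4.5, 4.5
The 3 values of 4.2 share dense rank 5.
The 2 values of 4.5 share dense rank 6.
Remaining distinct values take the next consecutive integers.
Rank 1 → value 2.2.

2.2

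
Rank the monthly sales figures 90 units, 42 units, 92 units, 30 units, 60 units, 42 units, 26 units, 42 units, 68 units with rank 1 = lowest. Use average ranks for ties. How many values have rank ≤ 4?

5

Sorted (ascending): 26, 30, 42, 42, 42, 60, 68, 90, 92
The 3 values of 42 occupy positions 3–5 → average rank 4.
Ranks ≤ 4: {1, 2, 4, 4, 4} → 5 values.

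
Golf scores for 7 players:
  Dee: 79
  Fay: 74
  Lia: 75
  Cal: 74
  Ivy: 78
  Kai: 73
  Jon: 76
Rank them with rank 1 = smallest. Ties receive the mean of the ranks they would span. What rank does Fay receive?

Sorted (ascending): 73, 74, 74, 75, 76, 78, 79
The 2 values of 74 occupy positions 2–3 → average rank (2+3)/2 = 2.5.
Fay has value 74 → rank 2.5.

2.5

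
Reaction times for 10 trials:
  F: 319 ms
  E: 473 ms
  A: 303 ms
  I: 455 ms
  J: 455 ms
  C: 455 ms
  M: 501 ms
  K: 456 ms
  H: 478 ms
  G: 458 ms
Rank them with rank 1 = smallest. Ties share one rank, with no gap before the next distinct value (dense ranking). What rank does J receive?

Sorted (ascending): 303, 319, 455, 455, 455, 456, 458, 473, 478, 501
The 3 values of 455 share dense rank 3.
Remaining distinct values take the next consecutive integers.
J has value 455 ms → rank 3.

3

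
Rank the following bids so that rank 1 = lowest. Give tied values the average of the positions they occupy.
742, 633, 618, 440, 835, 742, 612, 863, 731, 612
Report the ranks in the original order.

Sorted (ascending): 440, 612, 612, 618, 633, 731, 742, 742, 835, 863
The 2 values of 612 occupy positions 2–3 → average rank (2+3)/2 = 2.5.
The 2 values of 742 occupy positions 7–8 → average rank (7+8)/2 = 7.5.

7.5, 5, 4, 1, 9, 7.5, 2.5, 10, 6, 2.5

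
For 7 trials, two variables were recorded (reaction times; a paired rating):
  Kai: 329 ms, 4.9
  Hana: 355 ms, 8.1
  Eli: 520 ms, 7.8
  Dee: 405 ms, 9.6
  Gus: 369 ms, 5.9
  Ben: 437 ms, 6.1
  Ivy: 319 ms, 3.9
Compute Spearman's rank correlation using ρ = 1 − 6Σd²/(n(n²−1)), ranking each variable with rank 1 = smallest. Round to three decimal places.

Ranks of variable 1: 2, 3, 7, 5, 4, 6, 1
Ranks of variable 2: 2, 6, 5, 7, 3, 4, 1
d = r₁ − r₂: 0, -3, 2, -2, 1, 2, 0
d²: 0, 9, 4, 4, 1, 4, 0; Σd² = 22
ρ = 1 − 6·22/(7·48) = 1 − 132/336 = 0.607

0.607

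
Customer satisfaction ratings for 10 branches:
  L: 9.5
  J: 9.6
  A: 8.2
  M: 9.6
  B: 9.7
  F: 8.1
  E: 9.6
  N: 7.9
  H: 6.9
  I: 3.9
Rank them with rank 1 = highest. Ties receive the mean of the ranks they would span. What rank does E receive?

Sorted (descending): 9.7, 9.6, 9.6, 9.6, 9.5, 8.2, 8.1, 7.9, 6.9, 3.9
The 3 values of 9.6 occupy positions 2–4 → average rank 3.
E has value 9.6 → rank 3.

3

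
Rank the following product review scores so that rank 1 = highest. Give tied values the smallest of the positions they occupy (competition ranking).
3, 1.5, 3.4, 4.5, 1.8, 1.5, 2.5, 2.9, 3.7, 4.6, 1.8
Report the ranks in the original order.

Sorted (descending): 4.6, 4.5, 3.7, 3.4, 3, 2.9, 2.5, 1.8, 1.8, 1.5, 1.5
The 2 values of 1.8 occupy positions 8–9 → each gets rank 8.
The 2 values of 1.5 occupy positions 10–11 → each gets rank 10.

5, 10, 4, 2, 8, 10, 7, 6, 3, 1, 8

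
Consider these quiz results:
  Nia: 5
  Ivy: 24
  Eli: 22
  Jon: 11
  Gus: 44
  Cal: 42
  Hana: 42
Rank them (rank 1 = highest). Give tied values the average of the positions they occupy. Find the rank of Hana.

Sorted (descending): 44, 42, 42, 24, 22, 11, 5
The 2 values of 42 occupy positions 2–3 → average rank (2+3)/2 = 2.5.
Hana has value 42 → rank 2.5.

2.5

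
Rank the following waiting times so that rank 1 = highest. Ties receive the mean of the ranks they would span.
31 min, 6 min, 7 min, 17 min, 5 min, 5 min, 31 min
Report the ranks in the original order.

Sorted (descending): 31, 31, 17, 7, 6, 5, 5
The 2 values of 31 occupy positions 1–2 → average rank (1+2)/2 = 1.5.
The 2 values of 5 occupy positions 6–7 → average rank (6+7)/2 = 6.5.

1.5, 5, 4, 3, 6.5, 6.5, 1.5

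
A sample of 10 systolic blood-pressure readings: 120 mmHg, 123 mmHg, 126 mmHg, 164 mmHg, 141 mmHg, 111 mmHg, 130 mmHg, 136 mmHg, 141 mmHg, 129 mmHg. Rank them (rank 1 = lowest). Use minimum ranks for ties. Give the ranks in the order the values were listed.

Sorted (ascending): 111, 120, 123, 126, 129, 130, 136, 141, 141, 164
The 2 values of 141 occupy positions 8–9 → each gets rank 8.

2, 3, 4, 10, 8, 1, 6, 7, 8, 5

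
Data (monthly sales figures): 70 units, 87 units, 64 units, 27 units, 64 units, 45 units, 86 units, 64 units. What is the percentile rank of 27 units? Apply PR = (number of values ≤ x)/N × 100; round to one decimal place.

12.5

N = 8.
Strictly below 27: 0. Equal to 27: 1.
PR = 1/8 × 100 = 12.5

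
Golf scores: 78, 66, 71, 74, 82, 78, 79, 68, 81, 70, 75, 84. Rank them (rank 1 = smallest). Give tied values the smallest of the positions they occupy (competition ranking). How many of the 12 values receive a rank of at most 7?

Sorted (ascending): 66, 68, 70, 71, 74, 75, 78, 78, 79, 81, 82, 84
The 2 values of 78 occupy positions 7–8 → each gets rank 7.
Ranks ≤ 7: {1, 2, 3, 4, 5, 6, 7, 7} → 8 values.

8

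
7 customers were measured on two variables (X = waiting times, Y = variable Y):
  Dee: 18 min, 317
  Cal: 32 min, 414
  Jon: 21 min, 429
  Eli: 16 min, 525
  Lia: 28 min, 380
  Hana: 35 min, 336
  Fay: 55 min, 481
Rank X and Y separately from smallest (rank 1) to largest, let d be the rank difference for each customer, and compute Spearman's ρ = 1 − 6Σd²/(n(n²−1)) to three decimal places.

Ranks of variable 1: 2, 5, 3, 1, 4, 6, 7
Ranks of variable 2: 1, 4, 5, 7, 3, 2, 6
d = r₁ − r₂: 1, 1, -2, -6, 1, 4, 1
d²: 1, 1, 4, 36, 1, 16, 1; Σd² = 60
ρ = 1 − 6·60/(7·48) = 1 − 360/336 = -0.071

-0.071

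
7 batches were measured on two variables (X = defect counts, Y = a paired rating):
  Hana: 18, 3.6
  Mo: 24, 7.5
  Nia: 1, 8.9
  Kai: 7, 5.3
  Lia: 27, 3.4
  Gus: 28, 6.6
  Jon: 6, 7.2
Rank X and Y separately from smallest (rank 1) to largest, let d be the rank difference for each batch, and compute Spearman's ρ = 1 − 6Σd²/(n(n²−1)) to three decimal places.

-0.500

Ranks of variable 1: 4, 5, 1, 3, 6, 7, 2
Ranks of variable 2: 2, 6, 7, 3, 1, 4, 5
d = r₁ − r₂: 2, -1, -6, 0, 5, 3, -3
d²: 4, 1, 36, 0, 25, 9, 9; Σd² = 84
ρ = 1 − 6·84/(7·48) = 1 − 504/336 = -0.500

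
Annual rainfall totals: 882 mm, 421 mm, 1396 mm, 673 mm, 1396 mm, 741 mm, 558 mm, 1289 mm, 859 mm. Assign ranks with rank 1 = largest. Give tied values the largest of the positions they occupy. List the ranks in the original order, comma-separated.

Sorted (descending): 1396, 1396, 1289, 882, 859, 741, 673, 558, 421
The 2 values of 1396 occupy positions 1–2 → each gets rank 2.

4, 9, 2, 7, 2, 6, 8, 3, 5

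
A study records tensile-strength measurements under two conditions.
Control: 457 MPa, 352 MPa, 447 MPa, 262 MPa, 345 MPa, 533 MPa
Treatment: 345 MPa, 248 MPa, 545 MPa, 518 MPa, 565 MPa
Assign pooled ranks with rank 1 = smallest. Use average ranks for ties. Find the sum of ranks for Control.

Sorted (ascending): 248, 262, 345, 345, 352, 447, 457, 518, 533, 545, 565
The 2 values of 345 occupy positions 3–4 → average rank (3+4)/2 = 3.5.
Control values → pooled ranks: 457→7, 352→5, 447→6, 262→2, 345→3.5, 533→9
Rank sum = 7 + 5 + 6 + 2 + 3.5 + 9 = 32.5

32.5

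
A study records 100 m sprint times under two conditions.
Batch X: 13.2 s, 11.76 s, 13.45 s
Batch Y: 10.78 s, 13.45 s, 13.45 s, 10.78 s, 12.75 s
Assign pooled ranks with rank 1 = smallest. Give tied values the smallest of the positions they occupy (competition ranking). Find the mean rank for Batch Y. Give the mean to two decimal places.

Sorted (ascending): 10.78, 10.78, 11.76, 12.75, 13.2, 13.45, 13.45, 13.45
The 2 values of 10.78 occupy positions 1–2 → each gets rank 1.
The 3 values of 13.45 occupy positions 6–8 → each gets rank 6.
Batch Y values → pooled ranks: 10.78→1, 13.45→6, 13.45→6, 10.78→1, 12.75→4
Mean rank = (1 + 6 + 6 + 1 + 4) / 5 = 3.60

3.60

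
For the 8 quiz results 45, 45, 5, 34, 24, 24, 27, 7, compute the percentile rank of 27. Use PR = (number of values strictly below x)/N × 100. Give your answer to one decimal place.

50.0

N = 8.
Strictly below 27: 4. Equal to 27: 1.
PR = 4/8 × 100 = 50.0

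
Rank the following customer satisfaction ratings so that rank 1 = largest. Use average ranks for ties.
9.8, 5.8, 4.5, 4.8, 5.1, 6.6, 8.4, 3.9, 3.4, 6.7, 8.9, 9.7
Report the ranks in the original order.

1, 7, 10, 9, 8, 6, 4, 11, 12, 5, 3, 2

Sorted (descending): 9.8, 9.7, 8.9, 8.4, 6.7, 6.6, 5.8, 5.1, 4.8, 4.5, 3.9, 3.4
No ties — each value takes its position as its rank.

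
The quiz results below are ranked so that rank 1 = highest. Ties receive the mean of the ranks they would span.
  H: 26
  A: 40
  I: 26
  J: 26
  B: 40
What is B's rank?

1.5

Sorted (descending): 40, 40, 26, 26, 26
The 2 values of 40 occupy positions 1–2 → average rank (1+2)/2 = 1.5.
The 3 values of 26 occupy positions 3–5 → average rank 4.
B has value 40 → rank 1.5.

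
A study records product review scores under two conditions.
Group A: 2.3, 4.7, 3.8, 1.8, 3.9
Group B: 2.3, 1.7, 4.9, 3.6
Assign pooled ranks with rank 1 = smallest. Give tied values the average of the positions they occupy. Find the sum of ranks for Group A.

26.5

Sorted (ascending): 1.7, 1.8, 2.3, 2.3, 3.6, 3.8, 3.9, 4.7, 4.9
The 2 values of 2.3 occupy positions 3–4 → average rank (3+4)/2 = 3.5.
Group A values → pooled ranks: 2.3→3.5, 4.7→8, 3.8→6, 1.8→2, 3.9→7
Rank sum = 3.5 + 8 + 6 + 2 + 7 = 26.5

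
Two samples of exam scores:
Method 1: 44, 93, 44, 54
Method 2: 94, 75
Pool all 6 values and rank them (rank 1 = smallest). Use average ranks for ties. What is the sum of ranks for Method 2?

10

Sorted (ascending): 44, 44, 54, 75, 93, 94
The 2 values of 44 occupy positions 1–2 → average rank (1+2)/2 = 1.5.
Method 2 values → pooled ranks: 94→6, 75→4
Rank sum = 6 + 4 = 10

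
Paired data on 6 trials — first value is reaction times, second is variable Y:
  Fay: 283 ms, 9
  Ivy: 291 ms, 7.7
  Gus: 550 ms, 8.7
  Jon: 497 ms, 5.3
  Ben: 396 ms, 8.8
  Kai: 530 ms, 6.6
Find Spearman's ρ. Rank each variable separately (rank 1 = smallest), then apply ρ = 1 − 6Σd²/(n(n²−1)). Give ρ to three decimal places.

Ranks of variable 1: 1, 2, 6, 4, 3, 5
Ranks of variable 2: 6, 3, 4, 1, 5, 2
d = r₁ − r₂: -5, -1, 2, 3, -2, 3
d²: 25, 1, 4, 9, 4, 9; Σd² = 52
ρ = 1 − 6·52/(6·35) = 1 − 312/210 = -0.486

-0.486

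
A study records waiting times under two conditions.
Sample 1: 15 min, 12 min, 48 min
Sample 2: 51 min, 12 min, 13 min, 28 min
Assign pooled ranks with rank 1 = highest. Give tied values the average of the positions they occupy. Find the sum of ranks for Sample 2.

15.5

Sorted (descending): 51, 48, 28, 15, 13, 12, 12
The 2 values of 12 occupy positions 6–7 → average rank (6+7)/2 = 6.5.
Sample 2 values → pooled ranks: 51→1, 12→6.5, 13→5, 28→3
Rank sum = 1 + 6.5 + 5 + 3 = 15.5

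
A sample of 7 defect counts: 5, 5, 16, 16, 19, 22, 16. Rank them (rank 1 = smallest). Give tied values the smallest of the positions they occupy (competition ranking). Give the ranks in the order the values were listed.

1, 1, 3, 3, 6, 7, 3

Sorted (ascending): 5, 5, 16, 16, 16, 19, 22
The 2 values of 5 occupy positions 1–2 → each gets rank 1.
The 3 values of 16 occupy positions 3–5 → each gets rank 3.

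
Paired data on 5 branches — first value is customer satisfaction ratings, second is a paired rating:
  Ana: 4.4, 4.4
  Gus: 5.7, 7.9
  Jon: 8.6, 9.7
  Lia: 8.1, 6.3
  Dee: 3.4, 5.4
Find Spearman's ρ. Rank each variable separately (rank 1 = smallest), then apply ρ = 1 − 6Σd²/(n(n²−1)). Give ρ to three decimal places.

Ranks of variable 1: 2, 3, 5, 4, 1
Ranks of variable 2: 1, 4, 5, 3, 2
d = r₁ − r₂: 1, -1, 0, 1, -1
d²: 1, 1, 0, 1, 1; Σd² = 4
ρ = 1 − 6·4/(5·24) = 1 − 24/120 = 0.800

0.800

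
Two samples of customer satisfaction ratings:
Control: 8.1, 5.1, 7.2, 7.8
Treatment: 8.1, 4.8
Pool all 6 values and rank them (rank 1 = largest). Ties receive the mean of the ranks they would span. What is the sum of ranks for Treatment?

Sorted (descending): 8.1, 8.1, 7.8, 7.2, 5.1, 4.8
The 2 values of 8.1 occupy positions 1–2 → average rank (1+2)/2 = 1.5.
Treatment values → pooled ranks: 8.1→1.5, 4.8→6
Rank sum = 1.5 + 6 = 7.5

7.5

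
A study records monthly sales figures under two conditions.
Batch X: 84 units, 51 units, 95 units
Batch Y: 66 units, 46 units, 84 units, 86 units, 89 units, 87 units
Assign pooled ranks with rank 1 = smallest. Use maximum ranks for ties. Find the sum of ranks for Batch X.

Sorted (ascending): 46, 51, 66, 84, 84, 86, 87, 89, 95
The 2 values of 84 occupy positions 4–5 → each gets rank 5.
Batch X values → pooled ranks: 84→5, 51→2, 95→9
Rank sum = 5 + 2 + 9 = 16

16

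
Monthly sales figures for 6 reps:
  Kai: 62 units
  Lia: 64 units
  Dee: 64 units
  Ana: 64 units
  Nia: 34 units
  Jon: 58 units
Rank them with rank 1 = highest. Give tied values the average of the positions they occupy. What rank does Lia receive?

Sorted (descending): 64, 64, 64, 62, 58, 34
The 3 values of 64 occupy positions 1–3 → average rank 2.
Lia has value 64 units → rank 2.

2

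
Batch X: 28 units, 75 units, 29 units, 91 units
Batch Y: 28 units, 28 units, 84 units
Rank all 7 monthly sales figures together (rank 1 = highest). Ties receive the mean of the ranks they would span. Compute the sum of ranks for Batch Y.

14

Sorted (descending): 91, 84, 75, 29, 28, 28, 28
The 3 values of 28 occupy positions 5–7 → average rank 6.
Batch Y values → pooled ranks: 28→6, 28→6, 84→2
Rank sum = 6 + 6 + 2 = 14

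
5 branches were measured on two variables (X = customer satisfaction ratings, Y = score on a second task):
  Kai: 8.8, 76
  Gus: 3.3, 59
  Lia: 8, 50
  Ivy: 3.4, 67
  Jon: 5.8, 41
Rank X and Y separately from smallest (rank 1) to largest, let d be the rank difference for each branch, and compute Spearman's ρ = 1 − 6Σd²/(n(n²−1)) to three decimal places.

Ranks of variable 1: 5, 1, 4, 2, 3
Ranks of variable 2: 5, 3, 2, 4, 1
d = r₁ − r₂: 0, -2, 2, -2, 2
d²: 0, 4, 4, 4, 4; Σd² = 16
ρ = 1 − 6·16/(5·24) = 1 − 96/120 = 0.200

0.200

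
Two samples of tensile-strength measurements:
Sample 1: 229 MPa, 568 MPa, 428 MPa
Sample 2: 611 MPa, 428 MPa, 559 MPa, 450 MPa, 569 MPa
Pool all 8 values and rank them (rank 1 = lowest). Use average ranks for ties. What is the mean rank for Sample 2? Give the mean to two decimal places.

Sorted (ascending): 229, 428, 428, 450, 559, 568, 569, 611
The 2 values of 428 occupy positions 2–3 → average rank (2+3)/2 = 2.5.
Sample 2 values → pooled ranks: 611→8, 428→2.5, 559→5, 450→4, 569→7
Mean rank = (8 + 2.5 + 5 + 4 + 7) / 5 = 5.30

5.30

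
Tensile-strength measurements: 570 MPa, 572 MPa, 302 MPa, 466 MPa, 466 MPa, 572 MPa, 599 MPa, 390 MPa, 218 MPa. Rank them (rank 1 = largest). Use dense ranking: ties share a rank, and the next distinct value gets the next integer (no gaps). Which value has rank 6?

Sorted (descending): 599, 572, 572, 570, 466, 466, 390, 302, 218
The 2 values of 572 share dense rank 2.
The 2 values of 466 share dense rank 4.
Remaining distinct values take the next consecutive integers.
Rank 6 → value 302.

302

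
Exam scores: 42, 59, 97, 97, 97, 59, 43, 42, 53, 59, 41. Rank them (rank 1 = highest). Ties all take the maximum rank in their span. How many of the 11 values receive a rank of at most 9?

8

Sorted (descending): 97, 97, 97, 59, 59, 59, 53, 43, 42, 42, 41
The 3 values of 97 occupy positions 1–3 → each gets rank 3.
The 3 values of 59 occupy positions 4–6 → each gets rank 6.
The 2 values of 42 occupy positions 9–10 → each gets rank 10.
Ranks ≤ 9: {3, 3, 3, 6, 6, 6, 7, 8} → 8 values.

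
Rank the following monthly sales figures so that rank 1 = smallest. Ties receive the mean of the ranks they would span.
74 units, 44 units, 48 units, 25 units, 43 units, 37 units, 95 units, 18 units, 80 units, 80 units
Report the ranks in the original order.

Sorted (ascending): 18, 25, 37, 43, 44, 48, 74, 80, 80, 95
The 2 values of 80 occupy positions 8–9 → average rank (8+9)/2 = 8.5.

7, 5, 6, 2, 4, 3, 10, 1, 8.5, 8.5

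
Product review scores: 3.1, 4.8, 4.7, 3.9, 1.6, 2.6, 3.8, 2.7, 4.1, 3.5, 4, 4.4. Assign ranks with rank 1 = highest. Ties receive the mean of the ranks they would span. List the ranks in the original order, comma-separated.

Sorted (descending): 4.8, 4.7, 4.4, 4.1, 4, 3.9, 3.8, 3.5, 3.1, 2.7, 2.6, 1.6
No ties — each value takes its position as its rank.

9, 1, 2, 6, 12, 11, 7, 10, 4, 8, 5, 3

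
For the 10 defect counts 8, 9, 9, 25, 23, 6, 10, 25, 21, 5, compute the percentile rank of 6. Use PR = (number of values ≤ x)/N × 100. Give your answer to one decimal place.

N = 10.
Strictly below 6: 1. Equal to 6: 1.
PR = 2/10 × 100 = 20.0

20.0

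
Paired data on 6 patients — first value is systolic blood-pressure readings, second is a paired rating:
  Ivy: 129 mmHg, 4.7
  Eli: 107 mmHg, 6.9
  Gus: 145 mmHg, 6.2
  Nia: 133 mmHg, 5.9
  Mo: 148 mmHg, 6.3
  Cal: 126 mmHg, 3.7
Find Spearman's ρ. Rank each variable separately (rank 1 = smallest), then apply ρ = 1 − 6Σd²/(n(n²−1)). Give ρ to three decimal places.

Ranks of variable 1: 3, 1, 5, 4, 6, 2
Ranks of variable 2: 2, 6, 4, 3, 5, 1
d = r₁ − r₂: 1, -5, 1, 1, 1, 1
d²: 1, 25, 1, 1, 1, 1; Σd² = 30
ρ = 1 − 6·30/(6·35) = 1 − 180/210 = 0.143

0.143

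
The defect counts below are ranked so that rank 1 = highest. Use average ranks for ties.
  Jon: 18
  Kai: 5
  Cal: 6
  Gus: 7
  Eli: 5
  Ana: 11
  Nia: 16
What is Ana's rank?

3

Sorted (descending): 18, 16, 11, 7, 6, 5, 5
The 2 values of 5 occupy positions 6–7 → average rank (6+7)/2 = 6.5.
Ana has value 11 → rank 3.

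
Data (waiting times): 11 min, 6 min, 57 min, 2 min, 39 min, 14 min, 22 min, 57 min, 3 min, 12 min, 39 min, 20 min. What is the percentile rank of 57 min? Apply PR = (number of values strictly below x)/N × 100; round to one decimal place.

N = 12.
Strictly below 57: 10. Equal to 57: 2.
PR = 10/12 × 100 = 83.3

83.3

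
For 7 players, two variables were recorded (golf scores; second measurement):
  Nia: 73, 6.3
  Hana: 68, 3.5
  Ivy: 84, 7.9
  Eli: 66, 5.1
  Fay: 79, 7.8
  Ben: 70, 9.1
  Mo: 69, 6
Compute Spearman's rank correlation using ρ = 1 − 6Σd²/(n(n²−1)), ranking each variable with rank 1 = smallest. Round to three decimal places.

Ranks of variable 1: 5, 2, 7, 1, 6, 4, 3
Ranks of variable 2: 4, 1, 6, 2, 5, 7, 3
d = r₁ − r₂: 1, 1, 1, -1, 1, -3, 0
d²: 1, 1, 1, 1, 1, 9, 0; Σd² = 14
ρ = 1 − 6·14/(7·48) = 1 − 84/336 = 0.750

0.750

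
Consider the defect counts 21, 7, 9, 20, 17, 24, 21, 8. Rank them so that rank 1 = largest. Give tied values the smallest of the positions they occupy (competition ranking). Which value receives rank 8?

Sorted (descending): 24, 21, 21, 20, 17, 9, 8, 7
The 2 values of 21 occupy positions 2–3 → each gets rank 2.
Rank 8 → value 7.

7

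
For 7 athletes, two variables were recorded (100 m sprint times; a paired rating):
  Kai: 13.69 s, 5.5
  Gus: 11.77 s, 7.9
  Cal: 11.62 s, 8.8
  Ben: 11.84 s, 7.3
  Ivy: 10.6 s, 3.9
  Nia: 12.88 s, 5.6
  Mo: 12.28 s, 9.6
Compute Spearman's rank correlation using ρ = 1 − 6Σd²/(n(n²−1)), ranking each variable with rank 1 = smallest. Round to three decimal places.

Ranks of variable 1: 7, 3, 2, 4, 1, 6, 5
Ranks of variable 2: 2, 5, 6, 4, 1, 3, 7
d = r₁ − r₂: 5, -2, -4, 0, 0, 3, -2
d²: 25, 4, 16, 0, 0, 9, 4; Σd² = 58
ρ = 1 − 6·58/(7·48) = 1 − 348/336 = -0.036

-0.036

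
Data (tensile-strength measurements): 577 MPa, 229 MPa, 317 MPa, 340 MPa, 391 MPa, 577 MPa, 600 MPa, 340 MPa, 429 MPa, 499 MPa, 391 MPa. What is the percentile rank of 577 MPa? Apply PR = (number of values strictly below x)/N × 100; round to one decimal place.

N = 11.
Strictly below 577: 8. Equal to 577: 2.
PR = 8/11 × 100 = 72.7

72.7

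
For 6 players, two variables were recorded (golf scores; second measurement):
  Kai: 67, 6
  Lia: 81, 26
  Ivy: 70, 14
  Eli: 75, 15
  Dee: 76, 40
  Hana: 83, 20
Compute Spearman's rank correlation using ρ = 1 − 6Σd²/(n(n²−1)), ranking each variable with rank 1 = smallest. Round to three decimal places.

0.771

Ranks of variable 1: 1, 5, 2, 3, 4, 6
Ranks of variable 2: 1, 5, 2, 3, 6, 4
d = r₁ − r₂: 0, 0, 0, 0, -2, 2
d²: 0, 0, 0, 0, 4, 4; Σd² = 8
ρ = 1 − 6·8/(6·35) = 1 − 48/210 = 0.771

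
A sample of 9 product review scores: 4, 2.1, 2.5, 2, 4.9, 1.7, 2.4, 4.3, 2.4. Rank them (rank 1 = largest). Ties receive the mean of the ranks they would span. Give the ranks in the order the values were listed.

Sorted (descending): 4.9, 4.3, 4, 2.5, 2.4, 2.4, 2.1, 2, 1.7
The 2 values of 2.4 occupy positions 5–6 → average rank (5+6)/2 = 5.5.

3, 7, 4, 8, 1, 9, 5.5, 2, 5.5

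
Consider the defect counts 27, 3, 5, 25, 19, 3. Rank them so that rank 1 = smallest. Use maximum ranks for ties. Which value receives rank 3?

5

Sorted (ascending): 3, 3, 5, 19, 25, 27
The 2 values of 3 occupy positions 1–2 → each gets rank 2.
Rank 3 → value 5.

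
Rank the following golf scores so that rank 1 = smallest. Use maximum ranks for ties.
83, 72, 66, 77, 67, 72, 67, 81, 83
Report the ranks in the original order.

Sorted (ascending): 66, 67, 67, 72, 72, 77, 81, 83, 83
The 2 values of 67 occupy positions 2–3 → each gets rank 3.
The 2 values of 72 occupy positions 4–5 → each gets rank 5.
The 2 values of 83 occupy positions 8–9 → each gets rank 9.

9, 5, 1, 6, 3, 5, 3, 7, 9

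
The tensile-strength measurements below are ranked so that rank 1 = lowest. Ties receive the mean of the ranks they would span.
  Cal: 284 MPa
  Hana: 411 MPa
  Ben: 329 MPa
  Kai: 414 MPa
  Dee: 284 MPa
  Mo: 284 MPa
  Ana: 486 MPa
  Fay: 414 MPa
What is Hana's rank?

5

Sorted (ascending): 284, 284, 284, 329, 411, 414, 414, 486
The 3 values of 284 occupy positions 1–3 → average rank 2.
The 2 values of 414 occupy positions 6–7 → average rank (6+7)/2 = 6.5.
Hana has value 411 MPa → rank 5.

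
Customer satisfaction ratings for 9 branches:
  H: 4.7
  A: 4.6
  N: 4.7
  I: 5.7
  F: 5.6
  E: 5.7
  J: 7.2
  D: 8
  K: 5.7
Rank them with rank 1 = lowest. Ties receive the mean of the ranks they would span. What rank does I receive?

Sorted (ascending): 4.6, 4.7, 4.7, 5.6, 5.7, 5.7, 5.7, 7.2, 8
The 2 values of 4.7 occupy positions 2–3 → average rank (2+3)/2 = 2.5.
The 3 values of 5.7 occupy positions 5–7 → average rank 6.
I has value 5.7 → rank 6.

6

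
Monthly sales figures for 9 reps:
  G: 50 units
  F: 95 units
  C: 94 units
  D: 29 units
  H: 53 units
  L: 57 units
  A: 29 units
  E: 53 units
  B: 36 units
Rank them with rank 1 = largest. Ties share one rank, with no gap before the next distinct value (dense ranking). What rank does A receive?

Sorted (descending): 95, 94, 57, 53, 53, 50, 36, 29, 29
The 2 values of 53 share dense rank 4.
The 2 values of 29 share dense rank 7.
Remaining distinct values take the next consecutive integers.
A has value 29 units → rank 7.

7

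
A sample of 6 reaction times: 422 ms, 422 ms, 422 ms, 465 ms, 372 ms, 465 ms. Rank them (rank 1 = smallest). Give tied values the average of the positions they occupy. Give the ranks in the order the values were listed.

3, 3, 3, 5.5, 1, 5.5

Sorted (ascending): 372, 422, 422, 422, 465, 465
The 3 values of 422 occupy positions 2–4 → average rank 3.
The 2 values of 465 occupy positions 5–6 → average rank (5+6)/2 = 5.5.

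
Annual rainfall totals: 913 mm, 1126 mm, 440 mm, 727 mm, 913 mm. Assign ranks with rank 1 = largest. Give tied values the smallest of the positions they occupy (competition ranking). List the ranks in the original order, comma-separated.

Sorted (descending): 1126, 913, 913, 727, 440
The 2 values of 913 occupy positions 2–3 → each gets rank 2.

2, 1, 5, 4, 2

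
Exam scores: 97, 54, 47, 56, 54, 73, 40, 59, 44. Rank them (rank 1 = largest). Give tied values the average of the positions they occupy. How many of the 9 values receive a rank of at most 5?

Sorted (descending): 97, 73, 59, 56, 54, 54, 47, 44, 40
The 2 values of 54 occupy positions 5–6 → average rank (5+6)/2 = 5.5.
Ranks ≤ 5: {1, 2, 3, 4} → 4 values.

4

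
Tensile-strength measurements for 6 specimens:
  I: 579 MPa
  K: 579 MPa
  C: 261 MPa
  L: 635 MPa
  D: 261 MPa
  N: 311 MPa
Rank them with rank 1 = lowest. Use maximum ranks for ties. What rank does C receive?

Sorted (ascending): 261, 261, 311, 579, 579, 635
The 2 values of 261 occupy positions 1–2 → each gets rank 2.
The 2 values of 579 occupy positions 4–5 → each gets rank 5.
C has value 261 MPa → rank 2.

2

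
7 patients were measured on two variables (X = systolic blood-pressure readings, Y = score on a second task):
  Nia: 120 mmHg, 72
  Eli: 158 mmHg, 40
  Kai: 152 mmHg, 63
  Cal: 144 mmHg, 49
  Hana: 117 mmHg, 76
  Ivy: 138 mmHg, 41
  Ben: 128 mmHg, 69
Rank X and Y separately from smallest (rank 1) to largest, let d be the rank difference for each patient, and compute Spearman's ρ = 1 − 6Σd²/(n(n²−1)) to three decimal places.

-0.857

Ranks of variable 1: 2, 7, 6, 5, 1, 4, 3
Ranks of variable 2: 6, 1, 4, 3, 7, 2, 5
d = r₁ − r₂: -4, 6, 2, 2, -6, 2, -2
d²: 16, 36, 4, 4, 36, 4, 4; Σd² = 104
ρ = 1 − 6·104/(7·48) = 1 − 624/336 = -0.857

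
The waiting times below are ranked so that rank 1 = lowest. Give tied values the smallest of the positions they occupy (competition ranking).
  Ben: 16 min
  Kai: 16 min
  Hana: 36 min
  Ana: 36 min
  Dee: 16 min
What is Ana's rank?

Sorted (ascending): 16, 16, 16, 36, 36
The 3 values of 16 occupy positions 1–3 → each gets rank 1.
The 2 values of 36 occupy positions 4–5 → each gets rank 4.
Ana has value 36 min → rank 4.

4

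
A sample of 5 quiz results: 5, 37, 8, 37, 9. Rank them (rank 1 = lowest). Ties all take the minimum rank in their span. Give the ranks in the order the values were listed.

Sorted (ascending): 5, 8, 9, 37, 37
The 2 values of 37 occupy positions 4–5 → each gets rank 4.

1, 4, 2, 4, 3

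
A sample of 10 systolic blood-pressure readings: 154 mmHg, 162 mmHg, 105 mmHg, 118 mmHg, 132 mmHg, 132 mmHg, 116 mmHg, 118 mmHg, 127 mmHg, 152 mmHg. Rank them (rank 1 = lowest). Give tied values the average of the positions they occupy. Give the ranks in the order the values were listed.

Sorted (ascending): 105, 116, 118, 118, 127, 132, 132, 152, 154, 162
The 2 values of 118 occupy positions 3–4 → average rank (3+4)/2 = 3.5.
The 2 values of 132 occupy positions 6–7 → average rank (6+7)/2 = 6.5.

9, 10, 1, 3.5, 6.5, 6.5, 2, 3.5, 5, 8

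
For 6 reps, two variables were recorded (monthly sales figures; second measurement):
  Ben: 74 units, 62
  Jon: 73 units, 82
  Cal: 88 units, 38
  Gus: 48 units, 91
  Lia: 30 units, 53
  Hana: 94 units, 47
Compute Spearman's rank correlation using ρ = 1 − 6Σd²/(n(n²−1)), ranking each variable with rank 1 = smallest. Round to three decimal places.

-0.600

Ranks of variable 1: 4, 3, 5, 2, 1, 6
Ranks of variable 2: 4, 5, 1, 6, 3, 2
d = r₁ − r₂: 0, -2, 4, -4, -2, 4
d²: 0, 4, 16, 16, 4, 16; Σd² = 56
ρ = 1 − 6·56/(6·35) = 1 − 336/210 = -0.600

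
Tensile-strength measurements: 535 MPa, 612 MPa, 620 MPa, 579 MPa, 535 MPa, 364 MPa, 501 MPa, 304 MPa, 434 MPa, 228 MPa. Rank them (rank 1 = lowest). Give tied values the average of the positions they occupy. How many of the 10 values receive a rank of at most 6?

5

Sorted (ascending): 228, 304, 364, 434, 501, 535, 535, 579, 612, 620
The 2 values of 535 occupy positions 6–7 → average rank (6+7)/2 = 6.5.
Ranks ≤ 6: {1, 2, 3, 4, 5} → 5 values.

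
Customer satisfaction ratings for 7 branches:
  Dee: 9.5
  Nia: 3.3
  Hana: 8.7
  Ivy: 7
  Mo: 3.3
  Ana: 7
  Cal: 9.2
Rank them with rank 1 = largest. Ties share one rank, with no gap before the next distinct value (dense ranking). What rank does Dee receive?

1

Sorted (descending): 9.5, 9.2, 8.7, 7, 7, 3.3, 3.3
The 2 values of 7 share dense rank 4.
The 2 values of 3.3 share dense rank 5.
Remaining distinct values take the next consecutive integers.
Dee has value 9.5 → rank 1.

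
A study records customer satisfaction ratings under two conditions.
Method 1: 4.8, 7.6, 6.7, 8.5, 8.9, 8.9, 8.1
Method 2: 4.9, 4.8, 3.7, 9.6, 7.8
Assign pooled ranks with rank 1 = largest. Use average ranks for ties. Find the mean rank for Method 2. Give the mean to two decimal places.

Sorted (descending): 9.6, 8.9, 8.9, 8.5, 8.1, 7.8, 7.6, 6.7, 4.9, 4.8, 4.8, 3.7
The 2 values of 8.9 occupy positions 2–3 → average rank (2+3)/2 = 2.5.
The 2 values of 4.8 occupy positions 10–11 → average rank (10+11)/2 = 10.5.
Method 2 values → pooled ranks: 4.9→9, 4.8→10.5, 3.7→12, 9.6→1, 7.8→6
Mean rank = (9 + 10.5 + 12 + 1 + 6) / 5 = 7.70

7.70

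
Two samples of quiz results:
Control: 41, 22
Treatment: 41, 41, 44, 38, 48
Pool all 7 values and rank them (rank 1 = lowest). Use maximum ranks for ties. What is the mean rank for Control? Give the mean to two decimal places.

Sorted (ascending): 22, 38, 41, 41, 41, 44, 48
The 3 values of 41 occupy positions 3–5 → each gets rank 5.
Control values → pooled ranks: 41→5, 22→1
Mean rank = (5 + 1) / 2 = 3.00

3.00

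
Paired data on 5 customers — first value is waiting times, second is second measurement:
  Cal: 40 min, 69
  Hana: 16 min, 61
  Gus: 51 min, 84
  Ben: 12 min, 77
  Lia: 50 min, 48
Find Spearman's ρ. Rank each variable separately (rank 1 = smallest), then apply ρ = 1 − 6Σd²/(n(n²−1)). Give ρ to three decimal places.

0.100

Ranks of variable 1: 3, 2, 5, 1, 4
Ranks of variable 2: 3, 2, 5, 4, 1
d = r₁ − r₂: 0, 0, 0, -3, 3
d²: 0, 0, 0, 9, 9; Σd² = 18
ρ = 1 − 6·18/(5·24) = 1 − 108/120 = 0.100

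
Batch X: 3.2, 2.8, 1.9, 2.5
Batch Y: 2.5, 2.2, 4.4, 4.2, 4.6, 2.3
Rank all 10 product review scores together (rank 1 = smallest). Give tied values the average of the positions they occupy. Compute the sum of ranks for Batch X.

18.5

Sorted (ascending): 1.9, 2.2, 2.3, 2.5, 2.5, 2.8, 3.2, 4.2, 4.4, 4.6
The 2 values of 2.5 occupy positions 4–5 → average rank (4+5)/2 = 4.5.
Batch X values → pooled ranks: 3.2→7, 2.8→6, 1.9→1, 2.5→4.5
Rank sum = 7 + 6 + 1 + 4.5 = 18.5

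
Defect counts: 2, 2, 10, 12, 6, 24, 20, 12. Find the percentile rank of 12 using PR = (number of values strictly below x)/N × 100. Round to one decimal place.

N = 8.
Strictly below 12: 4. Equal to 12: 2.
PR = 4/8 × 100 = 50.0

50.0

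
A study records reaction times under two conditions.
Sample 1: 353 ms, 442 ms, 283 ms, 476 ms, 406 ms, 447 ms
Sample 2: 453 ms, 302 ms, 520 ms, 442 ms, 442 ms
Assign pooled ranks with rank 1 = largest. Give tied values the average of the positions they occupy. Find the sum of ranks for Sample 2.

26

Sorted (descending): 520, 476, 453, 447, 442, 442, 442, 406, 353, 302, 283
The 3 values of 442 occupy positions 5–7 → average rank 6.
Sample 2 values → pooled ranks: 453→3, 302→10, 520→1, 442→6, 442→6
Rank sum = 3 + 10 + 1 + 6 + 6 = 26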